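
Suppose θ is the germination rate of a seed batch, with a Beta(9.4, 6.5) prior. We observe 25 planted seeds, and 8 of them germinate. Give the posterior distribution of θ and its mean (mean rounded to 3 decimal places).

Observing 8 successes and 17 failures updates Beta(9.4, 6.5) by adding the success and failure counts to the two shape parameters: α = 9.4+8 = 17.4, β = 6.5+17 = 23.5.
E[θ | data] = 17.4/(17.4+23.5) = 0.425.

Posterior: Beta(17.4, 23.5); mean ≈ 0.425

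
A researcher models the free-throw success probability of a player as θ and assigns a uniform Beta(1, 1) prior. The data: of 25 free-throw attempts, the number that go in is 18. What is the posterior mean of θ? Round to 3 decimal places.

Observing 18 successes and 7 failures updates Beta(1, 1) by adding the success and failure counts to the two shape parameters: α = 1+18 = 19, β = 1+7 = 8.
Posterior mean = α/(α+β) = 19/27 = 0.704.

Posterior mean ≈ 0.704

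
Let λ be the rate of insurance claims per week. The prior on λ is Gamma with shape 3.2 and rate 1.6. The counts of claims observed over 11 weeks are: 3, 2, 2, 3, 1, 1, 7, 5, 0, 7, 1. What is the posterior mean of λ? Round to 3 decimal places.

Total count ∑xᵢ = 32 over n = 11 weeks.
Gamma is conjugate to the Poisson likelihood: posterior is Gamma(shape = 3.2+32 = 35.2, rate = 1.6+11 = 12.6).
E[λ | data] = 35.2/12.6 = 2.794.

Posterior mean ≈ 2.794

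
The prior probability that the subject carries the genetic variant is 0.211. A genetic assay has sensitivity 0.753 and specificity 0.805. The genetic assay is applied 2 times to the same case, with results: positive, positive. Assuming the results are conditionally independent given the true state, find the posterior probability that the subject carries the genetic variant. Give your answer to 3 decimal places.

Let H be the event that the subject carries the genetic variant; start with P(H) = 0.211. P('positive'|H) = 0.753, P('positive'|¬H) = 0.195.
Update on result 1 ('positive'): P(H) ← 0.753·0.2110 / (0.753·0.2110 + 0.195·0.7890) = 0.15888/0.31274 = 0.5080.
Update on result 2 ('positive'): P(H) ← 0.753·0.5080 / (0.753·0.5080 + 0.195·0.4920) = 0.38255/0.47849 = 0.7995.

Posterior P(H) ≈ 0.800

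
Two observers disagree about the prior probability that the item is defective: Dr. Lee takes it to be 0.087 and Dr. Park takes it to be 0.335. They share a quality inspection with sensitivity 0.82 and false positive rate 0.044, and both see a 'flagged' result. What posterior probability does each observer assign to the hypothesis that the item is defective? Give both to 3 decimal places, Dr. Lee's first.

The likelihood ratio for a 'flagged' result is 0.82/0.044 = 18.636.
Dr. Lee: prior odds 0.087/0.913 = 0.095290; posterior odds 1.7759; posterior probability 0.640.
Dr. Park: prior odds 0.335/0.665 = 0.50376; posterior odds 9.3882; posterior probability 0.904.

Dr. Lee: 0.640; Dr. Park: 0.904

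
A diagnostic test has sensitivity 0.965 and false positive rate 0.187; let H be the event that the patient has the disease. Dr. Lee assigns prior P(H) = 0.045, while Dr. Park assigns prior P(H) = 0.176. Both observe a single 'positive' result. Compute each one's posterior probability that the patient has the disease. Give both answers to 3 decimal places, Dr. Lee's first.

Dr. Lee: 0.196; Dr. Park: 0.524

P('+'|H) = 0.965, P('+'|¬H) = 0.187.
Dr. Lee: numerator 0.965·0.045 = 0.043425; evidence = 0.043425+0.187·0.955 = 0.22201; posterior = 0.196.
Dr. Park: numerator 0.965·0.176 = 0.16984; evidence = 0.16984+0.187·0.824 = 0.32393; posterior = 0.524.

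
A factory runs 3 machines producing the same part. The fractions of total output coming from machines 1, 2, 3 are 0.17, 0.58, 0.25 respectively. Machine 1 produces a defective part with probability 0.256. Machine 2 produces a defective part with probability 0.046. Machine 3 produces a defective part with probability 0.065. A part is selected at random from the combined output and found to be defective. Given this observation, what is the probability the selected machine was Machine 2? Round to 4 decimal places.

Posterior probability ≈ 0.3086

Tabulate prior·likelihood by source: [1] prior 0.17, lik 0.256, product 0.04352; [2] prior 0.58, lik 0.046, product 0.02668; [3] prior 0.25, lik 0.065, product 0.01625.
Normalizing constant = 0.086450; the posterior for Machine 2 is its product over the sum, 0.02668/0.086450 = 0.3086.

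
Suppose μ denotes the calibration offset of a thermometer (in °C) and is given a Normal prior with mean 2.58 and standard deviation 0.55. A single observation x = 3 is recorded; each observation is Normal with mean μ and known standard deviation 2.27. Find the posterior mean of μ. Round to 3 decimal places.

Posterior mean ≈ 2.603

With known σ, the Normal prior is conjugate. Weight on the data is w = (n/σ²)/(n/σ² + 1/τ₀²) = 0.194065/(0.194065+3.30579) = 0.055450.
Posterior mean = w·x̄ + (1−w)·μ₀ = 0.055450·3 + 0.94455·2.58 = 2.603.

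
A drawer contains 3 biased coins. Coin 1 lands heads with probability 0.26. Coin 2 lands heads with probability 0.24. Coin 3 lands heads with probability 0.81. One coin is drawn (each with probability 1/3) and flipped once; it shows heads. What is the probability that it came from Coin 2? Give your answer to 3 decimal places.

Posterior probability ≈ 0.183

Tabulate prior·likelihood by source: [1] prior 0.333333, lik 0.26, product 0.08667; [2] prior 0.333333, lik 0.24, product 0.08000; [3] prior 0.333333, lik 0.81, product 0.2700.
Normalizing constant = 0.43667; the posterior for Coin 2 is its product over the sum, 0.08000/0.43667 = 0.183.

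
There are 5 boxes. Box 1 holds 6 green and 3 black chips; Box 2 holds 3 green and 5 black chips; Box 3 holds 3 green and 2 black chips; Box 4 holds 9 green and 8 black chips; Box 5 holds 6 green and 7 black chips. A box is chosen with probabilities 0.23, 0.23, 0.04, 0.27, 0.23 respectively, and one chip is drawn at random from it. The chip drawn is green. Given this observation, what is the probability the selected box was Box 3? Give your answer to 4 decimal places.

P(green|Box 1) = 0.6667; P(green|Box 2) = 0.375; P(green|Box 3) = 0.6; P(green|Box 4) = 0.5294; P(green|Box 5) = 0.4615.
Prior × likelihood for each source: 0.23·0.6667=0.1533, 0.23·0.375=0.08625, 0.04·0.6=0.02400, 0.27·0.5294=0.1429, 0.23·0.4615=0.1062. Summing gives P(green) = 0.51268.
P(Box 3 | green) = 0.02400 / 0.51268 = 0.0468.

Posterior probability ≈ 0.0468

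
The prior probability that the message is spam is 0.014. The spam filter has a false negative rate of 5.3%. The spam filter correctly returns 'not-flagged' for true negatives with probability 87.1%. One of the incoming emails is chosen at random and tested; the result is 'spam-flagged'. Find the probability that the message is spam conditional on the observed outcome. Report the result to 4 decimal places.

P(H | E) ≈ 0.0944

Write H for 'the message is spam'. Prior odds H:¬H = 0.014/0.986 = 0.014199. For the 'spam-flagged' outcome, the likelihood ratio is 0.947/0.129 = 7.3411.
Posterior odds = 0.014199 × 7.3411 = 0.10423, so P(H|E) = 0.10423/(1+0.10423) = 0.0944.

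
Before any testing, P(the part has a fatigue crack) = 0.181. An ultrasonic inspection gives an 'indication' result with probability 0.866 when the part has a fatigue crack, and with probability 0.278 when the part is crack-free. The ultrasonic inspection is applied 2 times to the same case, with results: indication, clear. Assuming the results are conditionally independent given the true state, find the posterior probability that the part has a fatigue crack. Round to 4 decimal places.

Posterior P(H) ≈ 0.1133

Let H be the event that the part has a fatigue crack; start with P(H) = 0.181. P('indication'|H) = 0.866, P('indication'|¬H) = 0.278.
Update on result 1 ('indication'): P(H) ← 0.866·0.1810 / (0.866·0.1810 + 0.278·0.8190) = 0.15675/0.38443 = 0.4077.
Update on result 2 ('clear'): P(H) ← 0.134·0.4077 / (0.134·0.4077 + 0.722·0.5923) = 0.054637/0.48225 = 0.1133.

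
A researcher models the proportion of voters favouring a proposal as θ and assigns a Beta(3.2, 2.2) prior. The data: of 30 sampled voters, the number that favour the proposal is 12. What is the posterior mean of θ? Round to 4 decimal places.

Posterior mean ≈ 0.4294

Observing 12 successes and 18 failures updates Beta(3.2, 2.2) by adding the success and failure counts to the two shape parameters: α = 3.2+12 = 15.2, β = 2.2+18 = 20.2.
Posterior mean = α/(α+β) = 15.2/35.4 = 0.4294.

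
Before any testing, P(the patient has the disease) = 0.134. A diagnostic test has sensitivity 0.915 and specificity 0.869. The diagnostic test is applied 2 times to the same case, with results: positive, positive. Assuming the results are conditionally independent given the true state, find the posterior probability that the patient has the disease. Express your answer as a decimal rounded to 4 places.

With H the event that the patient has the disease, the joint likelihood of the observed sequence is P(data|H) = 0.915·0.915 = 0.83723 and P(data|¬H) = 0.131·0.131 = 0.017161.
Bayes: P(H|data) = 0.134·0.83723 / (0.134·0.83723 + 0.866·0.017161) = 0.11219/0.12705 = 0.8830.

Posterior P(H) ≈ 0.8830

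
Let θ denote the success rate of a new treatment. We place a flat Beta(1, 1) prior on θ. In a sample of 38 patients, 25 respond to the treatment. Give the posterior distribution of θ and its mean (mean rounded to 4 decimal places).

Posterior: Beta(26, 14); mean ≈ 0.6500

Observing 25 successes and 13 failures updates Beta(1, 1) by adding the success and failure counts to the two shape parameters: α = 1+25 = 26, β = 1+13 = 14.
E[θ | data] = 26/(26+14) = 0.6500.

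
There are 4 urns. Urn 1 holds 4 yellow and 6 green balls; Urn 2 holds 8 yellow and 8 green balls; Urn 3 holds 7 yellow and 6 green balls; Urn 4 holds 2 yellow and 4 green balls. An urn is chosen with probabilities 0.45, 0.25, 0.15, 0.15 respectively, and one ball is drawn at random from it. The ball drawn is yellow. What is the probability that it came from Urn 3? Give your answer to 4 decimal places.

P(yellow|Urn 1) = 0.4; P(yellow|Urn 2) = 0.5; P(yellow|Urn 3) = 0.5385; P(yellow|Urn 4) = 0.3333.
Prior × likelihood for each source: 0.45·0.4=0.1800, 0.25·0.5=0.1250, 0.15·0.5385=0.08077, 0.15·0.3333=0.05000. Summing gives P(yellow) = 0.43577.
P(Urn 3 | yellow) = 0.08077 / 0.43577 = 0.1853.

Posterior probability ≈ 0.1853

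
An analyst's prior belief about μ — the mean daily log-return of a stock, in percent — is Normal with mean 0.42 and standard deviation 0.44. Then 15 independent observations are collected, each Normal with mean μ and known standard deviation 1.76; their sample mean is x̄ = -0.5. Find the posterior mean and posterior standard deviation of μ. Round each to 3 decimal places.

Posterior mean ≈ -0.025; posterior SD ≈ 0.316

Prior precision 1/τ₀² = 1/0.44² = 5.16529; data precision n/σ² = 15/1.76² = 4.84246.
Posterior precision = 5.16529 + 4.84246 = 10.0077, giving posterior SD = 1/√10.0077 = 0.316.
Posterior mean = (5.16529·0.42 + 4.84246·-0.5) / 10.0077 = -0.025.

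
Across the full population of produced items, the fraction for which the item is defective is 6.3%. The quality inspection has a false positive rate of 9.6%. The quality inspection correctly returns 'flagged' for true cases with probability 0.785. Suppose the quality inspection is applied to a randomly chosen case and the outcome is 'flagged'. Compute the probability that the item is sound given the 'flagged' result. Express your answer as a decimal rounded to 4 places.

P(¬H | E) ≈ 0.6452

Let H be the event that the item is defective. P(H) = 0.063, so P(¬H) = 0.937. With E the 'flagged' result, P(E|H) = 0.785 and P(E|¬H) = 0.096.
P(E) = 0.785·0.063 + 0.096·0.937 = 0.049455 + 0.089952 = 0.13941.
By Bayes' theorem, P(H|E) = 0.049455 / 0.13941 = 0.3548. Hence P(¬H|E) = 1 − 0.3548 = 0.6452.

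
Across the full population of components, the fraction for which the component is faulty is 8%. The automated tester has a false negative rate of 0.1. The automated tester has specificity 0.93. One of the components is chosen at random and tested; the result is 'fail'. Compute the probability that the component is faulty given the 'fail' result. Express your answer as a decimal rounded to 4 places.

P(H | E) ≈ 0.5279

Let H be the event that the component is faulty. P(H) = 0.08, so P(¬H) = 0.92. With E the 'fail' result, P(E|H) = 0.9 and P(E|¬H) = 0.07.
P(E) = 0.9·0.08 + 0.07·0.92 = 0.072000 + 0.064400 = 0.13640.
By Bayes' theorem, P(H|E) = 0.072000 / 0.13640 = 0.5279.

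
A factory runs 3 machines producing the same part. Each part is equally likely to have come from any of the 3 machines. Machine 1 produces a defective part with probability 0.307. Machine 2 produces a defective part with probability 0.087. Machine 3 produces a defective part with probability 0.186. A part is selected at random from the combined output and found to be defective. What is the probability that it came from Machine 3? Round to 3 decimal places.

Posterior probability ≈ 0.321

Tabulate prior·likelihood by source: [1] prior 0.333333, lik 0.307, product 0.1023; [2] prior 0.333333, lik 0.087, product 0.02900; [3] prior 0.333333, lik 0.186, product 0.06200.
Normalizing constant = 0.19333; the posterior for Machine 3 is its product over the sum, 0.06200/0.19333 = 0.321.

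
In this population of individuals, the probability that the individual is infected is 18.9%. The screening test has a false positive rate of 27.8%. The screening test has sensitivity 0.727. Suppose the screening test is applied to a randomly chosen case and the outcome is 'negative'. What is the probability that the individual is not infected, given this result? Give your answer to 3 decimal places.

Write H for 'the individual is infected'. Prior odds H:¬H = 0.189/0.811 = 0.23305. For the 'negative' outcome, the likelihood ratio is 0.273/0.722 = 0.37812.
Posterior odds = 0.23305 × 0.37812 = 0.088118, so P(H|E) = 0.088118/(1+0.088118) = 0.081. Then P(¬H|E) = 1 − 0.081 = 0.919.

P(¬H | E) ≈ 0.919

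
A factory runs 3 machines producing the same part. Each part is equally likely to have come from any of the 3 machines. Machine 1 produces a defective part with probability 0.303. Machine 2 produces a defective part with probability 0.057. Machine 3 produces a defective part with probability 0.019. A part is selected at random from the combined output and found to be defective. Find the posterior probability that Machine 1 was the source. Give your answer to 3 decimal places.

P(defective|M1) = 0.303; P(defective|M2) = 0.057; P(defective|M3) = 0.019.
Prior × likelihood for each source: 0.333333·0.303=0.1010, 0.333333·0.057=0.01900, 0.333333·0.019=0.006333. Summing gives P(defective) = 0.12633.
P(Machine 1 | defective) = 0.1010 / 0.12633 = 0.799.

Posterior probability ≈ 0.799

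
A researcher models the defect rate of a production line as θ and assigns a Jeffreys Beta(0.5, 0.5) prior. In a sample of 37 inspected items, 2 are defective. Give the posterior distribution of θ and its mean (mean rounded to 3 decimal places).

Posterior: Beta(2.5, 35.5); mean ≈ 0.066

The binomial likelihood is conjugate to the Beta prior: with 2 successes and 35 failures, the posterior is Beta(0.5+2, 0.5+35) = Beta(2.5, 35.5).
E[θ | data] = 2.5/(2.5+35.5) = 0.066.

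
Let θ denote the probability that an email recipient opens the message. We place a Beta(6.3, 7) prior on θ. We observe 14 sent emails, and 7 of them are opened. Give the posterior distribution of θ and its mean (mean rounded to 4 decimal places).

Posterior: Beta(13.3, 14); mean ≈ 0.4872

Observing 7 successes and 7 failures updates Beta(6.3, 7) by adding the success and failure counts to the two shape parameters: α = 6.3+7 = 13.3, β = 7+7 = 14.
E[θ | data] = 13.3/(13.3+14) = 0.4872.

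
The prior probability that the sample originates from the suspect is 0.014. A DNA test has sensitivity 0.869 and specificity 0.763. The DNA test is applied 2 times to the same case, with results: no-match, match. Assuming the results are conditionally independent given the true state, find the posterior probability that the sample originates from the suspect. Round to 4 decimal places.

Posterior P(H) ≈ 0.0089

With H the event that the sample originates from the suspect, the joint likelihood of the observed sequence is P(data|H) = 0.131·0.869 = 0.11384 and P(data|¬H) = 0.763·0.237 = 0.18083.
Bayes: P(H|data) = 0.014·0.11384 / (0.014·0.11384 + 0.986·0.18083) = 0.0015937/0.17989 = 0.0089.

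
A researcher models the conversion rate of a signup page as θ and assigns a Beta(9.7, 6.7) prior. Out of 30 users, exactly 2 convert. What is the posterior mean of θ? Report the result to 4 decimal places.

Observing 2 successes and 28 failures updates Beta(9.7, 6.7) by adding the success and failure counts to the two shape parameters: α = 9.7+2 = 11.7, β = 6.7+28 = 34.7.
E[θ | data] = 11.7/(11.7+34.7) = 0.2522.

Posterior mean ≈ 0.2522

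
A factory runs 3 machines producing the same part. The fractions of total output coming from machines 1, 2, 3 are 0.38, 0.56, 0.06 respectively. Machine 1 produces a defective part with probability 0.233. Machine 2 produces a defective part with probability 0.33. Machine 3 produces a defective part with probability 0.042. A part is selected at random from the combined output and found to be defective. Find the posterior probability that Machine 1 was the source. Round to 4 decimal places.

Posterior probability ≈ 0.3210

Tabulate prior·likelihood by source: [1] prior 0.38, lik 0.233, product 0.08854; [2] prior 0.56, lik 0.33, product 0.1848; [3] prior 0.06, lik 0.042, product 0.002520.
Normalizing constant = 0.27586; the posterior for Machine 1 is its product over the sum, 0.08854/0.27586 = 0.3210.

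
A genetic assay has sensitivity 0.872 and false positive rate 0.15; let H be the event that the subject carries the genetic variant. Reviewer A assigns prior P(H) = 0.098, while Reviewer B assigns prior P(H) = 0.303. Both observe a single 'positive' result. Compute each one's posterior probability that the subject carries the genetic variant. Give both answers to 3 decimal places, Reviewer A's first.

The likelihood ratio for a 'positive' result is 0.872/0.15 = 5.8133.
Reviewer A: prior odds 0.098/0.902 = 0.10865; posterior odds 0.63160; posterior probability 0.387.
Reviewer B: prior odds 0.303/0.697 = 0.43472; posterior odds 2.5272; posterior probability 0.716.

Reviewer A: 0.387; Reviewer B: 0.716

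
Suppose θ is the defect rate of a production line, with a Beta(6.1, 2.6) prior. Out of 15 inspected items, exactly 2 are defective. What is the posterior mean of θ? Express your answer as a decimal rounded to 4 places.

Observing 2 successes and 13 failures updates Beta(6.1, 2.6) by adding the success and failure counts to the two shape parameters: α = 6.1+2 = 8.1, β = 2.6+13 = 15.6.
E[θ | data] = 8.1/(8.1+15.6) = 0.3418.

Posterior mean ≈ 0.3418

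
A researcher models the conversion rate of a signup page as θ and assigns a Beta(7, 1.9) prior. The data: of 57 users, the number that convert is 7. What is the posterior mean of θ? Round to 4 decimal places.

Observing 7 successes and 50 failures updates Beta(7, 1.9) by adding the success and failure counts to the two shape parameters: α = 7+7 = 14, β = 1.9+50 = 51.9.
E[θ | data] = 14/(14+51.9) = 0.2124.

Posterior mean ≈ 0.2124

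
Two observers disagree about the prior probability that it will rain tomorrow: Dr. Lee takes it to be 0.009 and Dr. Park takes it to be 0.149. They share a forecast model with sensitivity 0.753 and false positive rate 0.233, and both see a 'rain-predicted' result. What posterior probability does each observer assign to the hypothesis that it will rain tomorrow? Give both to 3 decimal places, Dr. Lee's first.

Dr. Lee: 0.029; Dr. Park: 0.361

P('+'|H) = 0.753, P('+'|¬H) = 0.233.
Dr. Lee: numerator 0.753·0.009 = 0.0067770; evidence = 0.0067770+0.233·0.991 = 0.23768; posterior = 0.029.
Dr. Park: numerator 0.753·0.149 = 0.11220; evidence = 0.11220+0.233·0.851 = 0.31048; posterior = 0.361.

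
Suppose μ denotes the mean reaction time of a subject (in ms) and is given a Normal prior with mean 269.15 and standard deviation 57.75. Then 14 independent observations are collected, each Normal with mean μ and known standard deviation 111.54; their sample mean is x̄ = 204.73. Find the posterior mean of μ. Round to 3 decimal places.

With known σ, the Normal prior is conjugate. Weight on the data is w = (n/σ²)/(n/σ² + 1/τ₀²) = 0.00112530/(0.00112530+0.00029984) = 0.78960.
Posterior mean = w·x̄ + (1−w)·μ₀ = 0.78960·204.73 + 0.21040·269.15 = 218.284.

Posterior mean ≈ 218.284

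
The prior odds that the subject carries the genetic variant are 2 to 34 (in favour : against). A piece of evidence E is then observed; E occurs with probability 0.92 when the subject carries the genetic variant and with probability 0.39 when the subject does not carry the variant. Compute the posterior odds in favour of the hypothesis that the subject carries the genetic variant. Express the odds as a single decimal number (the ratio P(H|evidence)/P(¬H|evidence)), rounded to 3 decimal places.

Posterior odds ≈ 0.139

Prior odds = 2/34 = 0.058824. In log-odds, ln(0.058824) = -2.8332.
Add log likelihood ratio: ln(2.3590) = 0.85823.
Posterior log-odds = -1.9750, so posterior odds = exp(-1.9750) = 0.13876.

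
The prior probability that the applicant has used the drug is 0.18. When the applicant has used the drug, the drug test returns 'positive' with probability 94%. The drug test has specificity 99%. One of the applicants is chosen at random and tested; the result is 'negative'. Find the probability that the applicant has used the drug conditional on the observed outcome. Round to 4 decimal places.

P(H | E) ≈ 0.0131

Let H be the event that the applicant has used the drug. P(H) = 0.18, so P(¬H) = 0.82. With E the 'negative' result, P(E|H) = 0.06 and P(E|¬H) = 0.99.
P(E) = 0.06·0.18 + 0.99·0.82 = 0.010800 + 0.81180 = 0.82260.
By Bayes' theorem, P(H|E) = 0.010800 / 0.82260 = 0.0131.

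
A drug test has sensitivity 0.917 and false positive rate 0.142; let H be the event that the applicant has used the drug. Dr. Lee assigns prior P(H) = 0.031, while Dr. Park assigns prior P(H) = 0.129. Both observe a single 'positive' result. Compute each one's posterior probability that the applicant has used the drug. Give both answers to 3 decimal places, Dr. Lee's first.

Dr. Lee: 0.171; Dr. Park: 0.489

The likelihood ratio for a 'positive' result is 0.917/0.142 = 6.4577.
Dr. Lee: prior odds 0.031/0.969 = 0.031992; posterior odds 0.20659; posterior probability 0.171.
Dr. Park: prior odds 0.129/0.871 = 0.14811; posterior odds 0.95643; posterior probability 0.489.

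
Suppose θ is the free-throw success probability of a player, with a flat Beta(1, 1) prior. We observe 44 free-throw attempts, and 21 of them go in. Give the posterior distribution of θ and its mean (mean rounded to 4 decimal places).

Posterior: Beta(22, 24); mean ≈ 0.4783

Observing 21 successes and 23 failures updates Beta(1, 1) by adding the success and failure counts to the two shape parameters: α = 1+21 = 22, β = 1+23 = 24.
E[θ | data] = 22/(22+24) = 0.4783.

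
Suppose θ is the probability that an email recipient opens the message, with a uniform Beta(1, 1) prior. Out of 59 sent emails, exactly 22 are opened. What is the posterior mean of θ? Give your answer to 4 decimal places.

Posterior mean ≈ 0.3770

The binomial likelihood is conjugate to the Beta prior: with 22 successes and 37 failures, the posterior is Beta(1+22, 1+37) = Beta(23, 38).
E[θ | data] = 23/(23+38) = 0.3770.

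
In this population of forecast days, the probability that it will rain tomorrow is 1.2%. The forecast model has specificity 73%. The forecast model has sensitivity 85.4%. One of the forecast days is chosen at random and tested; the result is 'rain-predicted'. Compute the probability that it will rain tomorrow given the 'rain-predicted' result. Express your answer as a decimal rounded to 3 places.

Write H for 'it will rain tomorrow'. Prior odds H:¬H = 0.012/0.988 = 0.012146. For the 'rain-predicted' outcome, the likelihood ratio is 0.854/0.27 = 3.1630.
Posterior odds = 0.012146 × 3.1630 = 0.038417, so P(H|E) = 0.038417/(1+0.038417) = 0.037.

P(H | E) ≈ 0.037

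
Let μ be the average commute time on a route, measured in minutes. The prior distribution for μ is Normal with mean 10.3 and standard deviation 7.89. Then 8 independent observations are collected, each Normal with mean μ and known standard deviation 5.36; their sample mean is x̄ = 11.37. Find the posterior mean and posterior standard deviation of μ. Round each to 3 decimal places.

Posterior mean ≈ 11.312; posterior SD ≈ 1.843

With known σ, the Normal prior is conjugate. Weight on the data is w = (n/σ²)/(n/σ² + 1/τ₀²) = 0.278458/(0.278458+0.0160637) = 0.94546.
Posterior mean = w·x̄ + (1−w)·μ₀ = 0.94546·11.37 + 0.054542·10.3 = 11.312. Posterior variance = 1/(0.278458+0.0160637) = 3.39533, so SD = 1.843.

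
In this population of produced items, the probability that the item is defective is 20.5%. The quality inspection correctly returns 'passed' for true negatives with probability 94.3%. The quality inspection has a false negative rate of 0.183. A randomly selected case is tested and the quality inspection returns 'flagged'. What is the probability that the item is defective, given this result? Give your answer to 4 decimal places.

P(H | E) ≈ 0.7871

Let H be the event that the item is defective. P(H) = 0.205, so P(¬H) = 0.795. With E the 'flagged' result, P(E|H) = 0.817 and P(E|¬H) = 0.057.
P(E) = 0.817·0.205 + 0.057·0.795 = 0.16748 + 0.045315 = 0.21280.
By Bayes' theorem, P(H|E) = 0.16748 / 0.21280 = 0.7871.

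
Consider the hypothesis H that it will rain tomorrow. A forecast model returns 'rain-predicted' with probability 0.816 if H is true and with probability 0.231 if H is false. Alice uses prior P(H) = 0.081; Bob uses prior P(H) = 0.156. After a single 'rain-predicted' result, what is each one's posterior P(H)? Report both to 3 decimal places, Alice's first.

Alice: 0.237; Bob: 0.395

P('+'|H) = 0.816, P('+'|¬H) = 0.231.
Alice: numerator 0.816·0.081 = 0.066096; evidence = 0.066096+0.231·0.919 = 0.27838; posterior = 0.237.
Bob: numerator 0.816·0.156 = 0.12730; evidence = 0.12730+0.231·0.844 = 0.32226; posterior = 0.395.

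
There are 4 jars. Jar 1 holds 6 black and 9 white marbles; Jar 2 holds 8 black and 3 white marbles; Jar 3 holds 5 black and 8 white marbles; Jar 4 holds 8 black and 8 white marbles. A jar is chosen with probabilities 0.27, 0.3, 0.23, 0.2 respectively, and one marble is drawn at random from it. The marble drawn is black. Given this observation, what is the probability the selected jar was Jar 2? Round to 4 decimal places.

P(black|Jar 1) = 0.4; P(black|Jar 2) = 0.7273; P(black|Jar 3) = 0.3846; P(black|Jar 4) = 0.5.
Prior × likelihood for each source: 0.27·0.4=0.1080, 0.3·0.7273=0.2182, 0.23·0.3846=0.08846, 0.2·0.5=0.1000. Summing gives P(black) = 0.51464.
P(Jar 2 | black) = 0.2182 / 0.51464 = 0.4239.

Posterior probability ≈ 0.4239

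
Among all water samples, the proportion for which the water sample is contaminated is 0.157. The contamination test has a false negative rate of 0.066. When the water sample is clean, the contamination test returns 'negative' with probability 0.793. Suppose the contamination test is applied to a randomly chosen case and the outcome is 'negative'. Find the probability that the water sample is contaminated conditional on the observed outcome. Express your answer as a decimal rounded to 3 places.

P(H | E) ≈ 0.015

Write H for 'the water sample is contaminated'. Prior odds H:¬H = 0.157/0.843 = 0.18624. For the 'negative' outcome, the likelihood ratio is 0.066/0.793 = 0.083228.
Posterior odds = 0.18624 × 0.083228 = 0.015500, so P(H|E) = 0.015500/(1+0.015500) = 0.015.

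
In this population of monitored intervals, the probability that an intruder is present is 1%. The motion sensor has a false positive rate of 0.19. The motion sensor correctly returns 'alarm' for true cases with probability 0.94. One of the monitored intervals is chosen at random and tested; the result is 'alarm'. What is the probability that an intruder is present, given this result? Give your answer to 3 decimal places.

P(H | E) ≈ 0.048

Write H for 'an intruder is present'. Prior odds H:¬H = 0.01/0.99 = 0.010101. For the 'alarm' outcome, the likelihood ratio is 0.94/0.19 = 4.9474.
Posterior odds = 0.010101 × 4.9474 = 0.049973, so P(H|E) = 0.049973/(1+0.049973) = 0.048.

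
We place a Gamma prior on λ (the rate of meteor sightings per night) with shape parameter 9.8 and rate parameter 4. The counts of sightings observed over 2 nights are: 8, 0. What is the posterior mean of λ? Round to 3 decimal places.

Total count ∑xᵢ = 8 over n = 2 nights.
Gamma is conjugate to the Poisson likelihood: posterior is Gamma(shape = 9.8+8 = 17.8, rate = 4+2 = 6).
Posterior mean = shape/rate = 17.8/6 = 2.967.

Posterior mean ≈ 2.967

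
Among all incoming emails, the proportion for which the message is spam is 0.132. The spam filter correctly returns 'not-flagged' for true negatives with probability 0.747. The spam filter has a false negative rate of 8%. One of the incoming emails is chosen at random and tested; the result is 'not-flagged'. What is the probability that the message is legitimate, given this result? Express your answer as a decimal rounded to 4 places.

P(¬H | E) ≈ 0.9840

Write H for 'the message is spam'. Prior odds H:¬H = 0.132/0.868 = 0.15207. For the 'not-flagged' outcome, the likelihood ratio is 0.08/0.747 = 0.10710.
Posterior odds = 0.15207 × 0.10710 = 0.016286, so P(H|E) = 0.016286/(1+0.016286) = 0.0160. Then P(¬H|E) = 1 − 0.0160 = 0.9840.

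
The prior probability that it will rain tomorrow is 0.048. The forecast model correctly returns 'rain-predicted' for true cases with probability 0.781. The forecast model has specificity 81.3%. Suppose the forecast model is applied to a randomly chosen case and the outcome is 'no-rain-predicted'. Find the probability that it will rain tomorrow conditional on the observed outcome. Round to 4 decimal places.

P(H | E) ≈ 0.0134

Let H be the event that it will rain tomorrow. P(H) = 0.048, so P(¬H) = 0.952. With E the 'no-rain-predicted' result, P(E|H) = 0.219 and P(E|¬H) = 0.813.
P(E) = 0.219·0.048 + 0.813·0.952 = 0.010512 + 0.77398 = 0.78449.
By Bayes' theorem, P(H|E) = 0.010512 / 0.78449 = 0.0134.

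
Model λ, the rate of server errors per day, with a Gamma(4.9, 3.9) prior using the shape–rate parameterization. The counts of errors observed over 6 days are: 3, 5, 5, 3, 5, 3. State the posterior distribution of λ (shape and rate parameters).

Total count ∑xᵢ = 24 over n = 6 days.
Gamma is conjugate to the Poisson likelihood: posterior is Gamma(shape = 4.9+24 = 28.9, rate = 3.9+6 = 9.9).

Posterior: Gamma(shape=28.9, rate=9.9)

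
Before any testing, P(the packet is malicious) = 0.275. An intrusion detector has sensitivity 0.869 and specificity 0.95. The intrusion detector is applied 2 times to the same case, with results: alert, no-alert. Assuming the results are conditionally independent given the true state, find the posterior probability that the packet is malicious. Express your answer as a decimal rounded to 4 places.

Let H be the event that the packet is malicious; start with P(H) = 0.275. P('alert'|H) = 0.869, P('alert'|¬H) = 0.05.
Update on result 1 ('alert'): P(H) ← 0.869·0.2750 / (0.869·0.2750 + 0.05·0.7250) = 0.23898/0.27522 = 0.8683.
Update on result 2 ('no-alert'): P(H) ← 0.131·0.8683 / (0.131·0.8683 + 0.95·0.1317) = 0.11375/0.23887 = 0.4762.

Posterior P(H) ≈ 0.4762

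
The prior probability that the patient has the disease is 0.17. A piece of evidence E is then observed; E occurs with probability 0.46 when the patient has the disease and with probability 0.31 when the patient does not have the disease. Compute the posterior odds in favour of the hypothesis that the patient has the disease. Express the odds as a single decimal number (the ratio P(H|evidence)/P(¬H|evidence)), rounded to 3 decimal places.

Prior odds = 0.17/(1−0.17) = 0.20482.
Likelihood ratio for E = 0.46/0.31 = 1.4839.
Posterior odds = prior odds × LR = 0.30393.

Posterior odds ≈ 0.304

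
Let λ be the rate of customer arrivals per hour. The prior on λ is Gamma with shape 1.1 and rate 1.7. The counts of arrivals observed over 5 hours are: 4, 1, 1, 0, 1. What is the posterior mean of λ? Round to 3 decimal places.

Total count ∑xᵢ = 7 over n = 5 hours.
Gamma is conjugate to the Poisson likelihood: posterior is Gamma(shape = 1.1+7 = 8.1, rate = 1.7+5 = 6.7).
Posterior mean = shape/rate = 8.1/6.7 = 1.209.

Posterior mean ≈ 1.209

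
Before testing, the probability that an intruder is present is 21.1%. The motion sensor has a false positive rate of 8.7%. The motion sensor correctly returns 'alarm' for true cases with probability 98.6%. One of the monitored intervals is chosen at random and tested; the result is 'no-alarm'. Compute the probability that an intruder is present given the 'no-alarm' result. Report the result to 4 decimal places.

Let H be the event that an intruder is present. P(H) = 0.211, so P(¬H) = 0.789. With E the 'no-alarm' result, P(E|H) = 0.014 and P(E|¬H) = 0.913.
P(E) = 0.014·0.211 + 0.913·0.789 = 0.0029540 + 0.72036 = 0.72331.
By Bayes' theorem, P(H|E) = 0.0029540 / 0.72331 = 0.0041.

P(H | E) ≈ 0.0041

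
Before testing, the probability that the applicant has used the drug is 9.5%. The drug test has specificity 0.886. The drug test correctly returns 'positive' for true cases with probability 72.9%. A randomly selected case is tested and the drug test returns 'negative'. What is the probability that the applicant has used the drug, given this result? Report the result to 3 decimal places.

P(H | E) ≈ 0.031

Write H for 'the applicant has used the drug'. Prior odds H:¬H = 0.095/0.905 = 0.10497. For the 'negative' outcome, the likelihood ratio is 0.271/0.886 = 0.30587.
Posterior odds = 0.10497 × 0.30587 = 0.032108, so P(H|E) = 0.032108/(1+0.032108) = 0.031.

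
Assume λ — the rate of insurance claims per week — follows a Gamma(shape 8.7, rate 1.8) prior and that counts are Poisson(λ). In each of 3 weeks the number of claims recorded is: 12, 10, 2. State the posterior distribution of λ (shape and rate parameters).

Posterior: Gamma(shape=32.7, rate=4.8)

The Poisson likelihood adds the total count to the shape and the number of exposure periods to the rate. Here ∑xᵢ = 24 and n = 3, so shape 8.7→32.7 and rate 1.8→4.8.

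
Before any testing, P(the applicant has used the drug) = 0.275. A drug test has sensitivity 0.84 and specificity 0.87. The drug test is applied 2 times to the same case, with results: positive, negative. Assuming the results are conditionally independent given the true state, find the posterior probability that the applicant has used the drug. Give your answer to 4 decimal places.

Posterior P(H) ≈ 0.3107

With H the event that the applicant has used the drug, the joint likelihood of the observed sequence is P(data|H) = 0.84·0.16 = 0.13440 and P(data|¬H) = 0.13·0.87 = 0.11310.
Bayes: P(H|data) = 0.275·0.13440 / (0.275·0.13440 + 0.725·0.11310) = 0.036960/0.11896 = 0.3107.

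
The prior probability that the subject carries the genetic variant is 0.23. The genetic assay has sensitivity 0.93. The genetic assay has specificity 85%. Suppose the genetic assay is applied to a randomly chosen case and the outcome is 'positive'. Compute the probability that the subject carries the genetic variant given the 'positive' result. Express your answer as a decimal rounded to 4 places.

P(H | E) ≈ 0.6494

Let H be the event that the subject carries the genetic variant. P(H) = 0.23, so P(¬H) = 0.77. With E the 'positive' result, P(E|H) = 0.93 and P(E|¬H) = 0.15.
P(E) = 0.93·0.23 + 0.15·0.77 = 0.21390 + 0.11550 = 0.32940.
By Bayes' theorem, P(H|E) = 0.21390 / 0.32940 = 0.6494.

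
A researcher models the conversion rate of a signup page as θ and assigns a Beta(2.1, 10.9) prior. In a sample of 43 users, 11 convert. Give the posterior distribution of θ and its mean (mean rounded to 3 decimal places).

The binomial likelihood is conjugate to the Beta prior: with 11 successes and 32 failures, the posterior is Beta(2.1+11, 10.9+32) = Beta(13.1, 42.9).
Posterior mean = α/(α+β) = 13.1/56 = 0.234.

Posterior: Beta(13.1, 42.9); mean ≈ 0.234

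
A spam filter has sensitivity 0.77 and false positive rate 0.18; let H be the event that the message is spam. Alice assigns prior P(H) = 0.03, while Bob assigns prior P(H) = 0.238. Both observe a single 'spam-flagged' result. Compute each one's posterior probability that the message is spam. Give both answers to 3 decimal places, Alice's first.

Alice: 0.117; Bob: 0.572

P('+'|H) = 0.77, P('+'|¬H) = 0.18.
Alice: numerator 0.77·0.03 = 0.023100; evidence = 0.023100+0.18·0.97 = 0.19770; posterior = 0.117.
Bob: numerator 0.77·0.238 = 0.18326; evidence = 0.18326+0.18·0.762 = 0.32042; posterior = 0.572.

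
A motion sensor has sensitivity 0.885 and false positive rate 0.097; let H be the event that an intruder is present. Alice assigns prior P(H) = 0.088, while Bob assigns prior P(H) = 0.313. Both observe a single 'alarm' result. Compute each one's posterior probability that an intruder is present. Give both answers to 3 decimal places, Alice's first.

Alice: 0.468; Bob: 0.806

The likelihood ratio for an 'alarm' result is 0.885/0.097 = 9.1237.
Alice: prior odds 0.088/0.912 = 0.096491; posterior odds 0.88036; posterior probability 0.468.
Bob: prior odds 0.313/0.687 = 0.45560; posterior odds 4.1568; posterior probability 0.806.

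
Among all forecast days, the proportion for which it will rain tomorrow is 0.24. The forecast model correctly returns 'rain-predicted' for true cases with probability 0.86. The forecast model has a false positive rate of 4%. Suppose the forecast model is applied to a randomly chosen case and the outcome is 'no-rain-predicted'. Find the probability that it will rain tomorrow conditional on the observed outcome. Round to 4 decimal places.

P(H | E) ≈ 0.0440

Let H be the event that it will rain tomorrow. P(H) = 0.24, so P(¬H) = 0.76. With E the 'no-rain-predicted' result, P(E|H) = 0.14 and P(E|¬H) = 0.96.
P(E) = 0.14·0.24 + 0.96·0.76 = 0.033600 + 0.72960 = 0.76320.
By Bayes' theorem, P(H|E) = 0.033600 / 0.76320 = 0.0440.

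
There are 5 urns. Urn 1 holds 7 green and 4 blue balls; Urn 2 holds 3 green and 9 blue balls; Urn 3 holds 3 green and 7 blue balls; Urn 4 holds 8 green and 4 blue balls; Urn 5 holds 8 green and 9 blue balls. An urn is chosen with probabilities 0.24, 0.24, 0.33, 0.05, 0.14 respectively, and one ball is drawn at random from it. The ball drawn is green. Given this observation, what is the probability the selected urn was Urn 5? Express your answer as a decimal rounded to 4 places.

P(green|Urn 1) = 0.6364; P(green|Urn 2) = 0.25; P(green|Urn 3) = 0.3; P(green|Urn 4) = 0.6667; P(green|Urn 5) = 0.4706.
Prior × likelihood for each source: 0.24·0.6364=0.1527, 0.24·0.25=0.06000, 0.33·0.3=0.09900, 0.05·0.6667=0.03333, 0.14·0.4706=0.06588. Summing gives P(green) = 0.41094.
P(Urn 5 | green) = 0.06588 / 0.41094 = 0.1603.

Posterior probability ≈ 0.1603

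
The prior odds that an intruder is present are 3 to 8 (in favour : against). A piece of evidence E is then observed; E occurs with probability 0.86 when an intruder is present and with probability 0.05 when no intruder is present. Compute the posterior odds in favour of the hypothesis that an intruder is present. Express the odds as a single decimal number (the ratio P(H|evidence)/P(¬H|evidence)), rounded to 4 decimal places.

Posterior odds ≈ 6.4500

Prior odds = 3/8 = 0.37500. In log-odds, ln(0.37500) = -0.98083.
Add log likelihood ratio: ln(17.200) = 2.8449.
Posterior log-odds = 1.8641, so posterior odds = exp(1.8641) = 6.4500.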